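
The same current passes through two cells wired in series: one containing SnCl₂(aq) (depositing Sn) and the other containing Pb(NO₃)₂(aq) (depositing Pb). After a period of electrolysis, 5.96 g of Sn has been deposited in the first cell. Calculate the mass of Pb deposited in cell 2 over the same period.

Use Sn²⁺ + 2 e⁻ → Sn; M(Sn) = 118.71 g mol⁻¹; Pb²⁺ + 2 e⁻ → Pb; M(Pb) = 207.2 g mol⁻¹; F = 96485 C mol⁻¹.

n(Sn) = 5.96 / 118.71 = 0.05021 mol.
Since Sn²⁺ + 2 e⁻ → Sn, n(e⁻) passed = 2 × 0.05021 = 0.1004 mol.
Cells in series carry the same charge, so the same 0.1004 mol of electrons passes through cell 2.
Pb²⁺ + 2 e⁻ → Pb, so n(Pb) = 0.1004 / 2 = 0.05021 mol.
m(Pb) = 0.05021 × 207.2 = 10.4 g.

10.4 g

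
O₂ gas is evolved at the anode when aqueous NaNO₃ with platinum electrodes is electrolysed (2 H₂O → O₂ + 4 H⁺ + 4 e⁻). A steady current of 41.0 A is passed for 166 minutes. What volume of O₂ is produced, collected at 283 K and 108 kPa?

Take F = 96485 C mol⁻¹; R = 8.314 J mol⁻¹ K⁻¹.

23.1 L

Q = I·t = 41.00 A × 9960.0 s = 408400 C.
n(e⁻) = Q/F = 408400 / 96485 = 4.232 mol.
4 electrons are transferred per O₂ molecule, so n(O₂) = 4.232 / 4 = 1.058 mol.
V = nRT/P = (1.058 × 8.314 × 283) / (108 × 10³ Pa) = 0.0231 m³ = 23.1 L.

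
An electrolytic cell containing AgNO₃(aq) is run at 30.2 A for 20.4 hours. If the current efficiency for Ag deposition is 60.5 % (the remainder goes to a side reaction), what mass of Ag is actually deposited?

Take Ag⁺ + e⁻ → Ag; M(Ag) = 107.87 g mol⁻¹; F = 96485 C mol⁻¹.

1500 g

Q = I·t = 30.20 × 73440 = 2218000 C.
n(e⁻) = 2218000/96485 = 22.99 mol; theoretically n(Ag) = 22.99/1 = 22.99 mol, m_theo = 2480 g.
At 60.5 % efficiency, m_actual = 0.605 × 2480 = 1500 g.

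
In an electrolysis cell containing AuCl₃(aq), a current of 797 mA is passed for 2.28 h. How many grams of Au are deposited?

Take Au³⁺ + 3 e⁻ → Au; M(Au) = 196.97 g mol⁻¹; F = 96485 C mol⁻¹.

4.45 g

Q = I·t = 0.7970 A × 8208.0 s = 6542 C.
n(e⁻) = Q/F = 6542 / 96485 = 0.06780 mol.
Au³⁺ + 3 e⁻ → Au, so n(Au) = n(e⁻)/3 = 0.02260 mol.
m = n·M = 0.02260 × 196.97 = 4.45 g.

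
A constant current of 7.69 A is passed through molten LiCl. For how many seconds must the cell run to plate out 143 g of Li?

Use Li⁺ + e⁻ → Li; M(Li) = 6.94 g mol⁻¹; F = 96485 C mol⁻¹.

2.59 × 10⁵ s

n(Li) = m/M = 143 / 6.94 = 20.61 mol.
Each Li atom requires 1 electron, so n(e⁻) = 1 × 20.61 = 20.61 mol.
Q = n(e⁻)·F = 20.61 × 96485 = 1988000 C.
t = Q/I = 1988000 / 7.690 A = 258500 s.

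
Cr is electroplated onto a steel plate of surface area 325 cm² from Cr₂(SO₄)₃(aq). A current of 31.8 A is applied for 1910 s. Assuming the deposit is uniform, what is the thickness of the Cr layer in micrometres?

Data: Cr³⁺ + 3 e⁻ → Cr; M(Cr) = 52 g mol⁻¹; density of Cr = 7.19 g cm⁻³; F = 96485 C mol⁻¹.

46.7 μm

Q = I·t = 31.80 × 1910.0 = 60740 C; n(e⁻) = 0.6295 mol.
n(Cr) = n(e⁻)/3 = 0.2098 mol, so m = 0.2098 × 52 = 10.91 g.
Volume = m/ρ = 10.91 / 7.19 = 1.518 cm³.
Thickness = V/A = 1.518 / 325 = 0.00467 cm = 46.7 μm.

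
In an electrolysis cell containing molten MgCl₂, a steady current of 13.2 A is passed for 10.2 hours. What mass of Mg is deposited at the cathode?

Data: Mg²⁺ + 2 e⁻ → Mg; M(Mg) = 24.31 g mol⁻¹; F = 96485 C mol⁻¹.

61.1 g

Q = I·t = 13.20 A × 36720 s = 484700 C.
n(e⁻) = Q/F = 484700 / 96485 = 5.024 mol.
Mg²⁺ + 2 e⁻ → Mg, so n(Mg) = n(e⁻)/2 = 2.512 mol.
m = n·M = 2.512 × 24.31 = 61.1 g.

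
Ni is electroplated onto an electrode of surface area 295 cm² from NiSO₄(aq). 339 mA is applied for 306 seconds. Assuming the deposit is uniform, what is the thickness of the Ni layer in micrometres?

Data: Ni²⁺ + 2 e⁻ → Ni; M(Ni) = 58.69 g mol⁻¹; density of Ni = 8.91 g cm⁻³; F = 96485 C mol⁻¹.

0.120 μm

Q = I·t = 0.3390 × 306.00 = 103.7 C; n(e⁻) = 0.001075 mol.
n(Ni) = n(e⁻)/2 = 0.0005376 mol, so m = 0.0005376 × 58.69 = 0.03155 g.
Volume = m/ρ = 0.03155 / 8.91 = 0.003541 cm³.
Thickness = V/A = 0.003541 / 295 = 1.20 × 10⁻⁵ cm = 0.120 μm.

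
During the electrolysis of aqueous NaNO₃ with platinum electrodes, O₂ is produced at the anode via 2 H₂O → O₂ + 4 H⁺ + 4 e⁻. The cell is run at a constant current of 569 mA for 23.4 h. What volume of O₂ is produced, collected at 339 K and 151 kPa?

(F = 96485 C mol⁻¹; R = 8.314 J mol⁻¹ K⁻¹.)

2.32 L

Q = I·t = 0.5690 A × 84240 s = 47930 C.
n(e⁻) = Q/F = 47930 / 96485 = 0.4968 mol.
4 electrons are transferred per O₂ molecule, so n(O₂) = 0.4968 / 4 = 0.1242 mol.
V = nRT/P = (0.1242 × 8.314 × 339) / (151 × 10³ Pa) = 0.00232 m³ = 2.32 L.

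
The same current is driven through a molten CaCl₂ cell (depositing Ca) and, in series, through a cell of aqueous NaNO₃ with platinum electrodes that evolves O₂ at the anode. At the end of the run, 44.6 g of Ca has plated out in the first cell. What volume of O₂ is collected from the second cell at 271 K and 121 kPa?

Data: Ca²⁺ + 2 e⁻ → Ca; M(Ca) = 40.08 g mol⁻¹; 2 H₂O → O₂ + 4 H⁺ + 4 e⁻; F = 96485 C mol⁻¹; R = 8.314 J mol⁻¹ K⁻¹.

10.4 L

n(Ca) = 44.6 / 40.08 = 1.113 mol, so n(e⁻) = 2 × 1.113 = 2.226 mol.
The cells are in series, so the same 2.226 mol of electrons passes through the second cell.
2 H₂O → O₂ + 4 H⁺ + 4 e⁻ — 4 mol e⁻ per mol O₂, so n(O₂) = 2.226/4 = 0.5564 mol.
V = nRT/P = (0.5564 × 8.314 × 271) / (121 × 10³) = 0.0104 m³ = 10.4 L.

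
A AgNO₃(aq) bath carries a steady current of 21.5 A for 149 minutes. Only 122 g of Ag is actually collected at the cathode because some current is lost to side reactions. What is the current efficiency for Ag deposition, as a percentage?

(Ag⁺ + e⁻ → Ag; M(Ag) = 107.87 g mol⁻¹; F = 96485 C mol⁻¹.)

56.8 %

Q = I·t = 21.50 × 8940.0 = 192200 C; n(e⁻) = 192200/96485 = 1.992 mol.
Theoretical n(Ag) = n(e⁻)/1 = 1.992 mol, i.e. m_theo = 1.992 × 107.87 = 214.9 g.
Efficiency = m_actual / m_theo = 122 / 214.9 = 56.8 %.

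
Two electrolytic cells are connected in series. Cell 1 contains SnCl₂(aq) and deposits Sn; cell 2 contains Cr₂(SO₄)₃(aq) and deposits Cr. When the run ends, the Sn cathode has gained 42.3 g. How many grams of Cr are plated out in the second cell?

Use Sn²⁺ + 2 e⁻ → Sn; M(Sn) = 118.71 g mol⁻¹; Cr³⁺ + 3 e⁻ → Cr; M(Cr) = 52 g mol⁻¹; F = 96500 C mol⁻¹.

n(Sn) = 42.3 / 118.71 = 0.3563 mol.
Since Sn²⁺ + 2 e⁻ → Sn, n(e⁻) passed = 2 × 0.3563 = 0.7127 mol.
Cells in series carry the same charge, so the same 0.7127 mol of electrons passes through cell 2.
Cr³⁺ + 3 e⁻ → Cr, so n(Cr) = 0.7127 / 3 = 0.2376 mol.
m(Cr) = 0.2376 × 52 = 12.4 g.

12.4 g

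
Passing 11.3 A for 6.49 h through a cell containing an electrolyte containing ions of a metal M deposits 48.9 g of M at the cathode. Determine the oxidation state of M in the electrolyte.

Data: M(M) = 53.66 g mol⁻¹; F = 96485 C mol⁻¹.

Q = I·t = 11.30 A × 23364 s = 264000 C, so n(e⁻) = 264000/96485 = 2.736 mol.
n(M) deposited = 48.9 / 53.66 = 0.9113 mol.
Electrons per atom = n(e⁻)/n(M) = 2.736 / 0.9113 = 3.00 ≈ 3, so the ion is M³⁺.

+3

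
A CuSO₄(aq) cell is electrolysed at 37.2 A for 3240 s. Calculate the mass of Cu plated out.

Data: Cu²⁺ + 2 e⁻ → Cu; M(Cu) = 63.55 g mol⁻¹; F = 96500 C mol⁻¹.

Q = I·t = 37.20 A × 3240.0 s = 120500 C.
n(e⁻) = Q/F = 120500 / 96500 = 1.249 mol.
Cu²⁺ + 2 e⁻ → Cu, so n(Cu) = n(e⁻)/2 = 0.6245 mol.
m = n·M = 0.6245 × 63.55 = 39.7 g.

39.7 g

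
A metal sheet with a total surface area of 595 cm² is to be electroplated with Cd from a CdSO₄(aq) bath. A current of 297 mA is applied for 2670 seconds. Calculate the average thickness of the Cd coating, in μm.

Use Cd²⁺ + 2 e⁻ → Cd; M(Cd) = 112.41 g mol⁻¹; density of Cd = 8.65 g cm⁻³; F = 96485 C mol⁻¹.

Q = I·t = 0.2970 × 2670.0 = 793.0 C; n(e⁻) = 0.008219 mol.
n(Cd) = n(e⁻)/2 = 0.004109 mol, so m = 0.004109 × 112.41 = 0.4619 g.
Volume = m/ρ = 0.4619 / 8.65 = 0.05340 cm³.
Thickness = V/A = 0.05340 / 595 = 8.98 × 10⁻⁵ cm = 0.898 μm.

0.898 μm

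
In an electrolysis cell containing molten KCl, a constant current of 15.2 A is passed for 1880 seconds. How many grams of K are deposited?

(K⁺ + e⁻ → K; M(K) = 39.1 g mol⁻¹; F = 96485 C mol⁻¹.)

11.6 g

Q = I·t = 15.20 A × 1880.0 s = 28580 C.
n(e⁻) = Q/F = 28580 / 96485 = 0.2962 mol.
K⁺ + e⁻ → K, so n(K) = n(e⁻)/1 = 0.2962 mol.
m = n·M = 0.2962 × 39.1 = 11.6 g.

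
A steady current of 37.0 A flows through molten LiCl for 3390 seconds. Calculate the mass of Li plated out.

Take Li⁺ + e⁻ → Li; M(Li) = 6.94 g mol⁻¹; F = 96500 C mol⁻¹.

Q = I·t = 37.00 A × 3390.0 s = 125400 C.
n(e⁻) = Q/F = 125400 / 96500 = 1.300 mol.
Li⁺ + e⁻ → Li, so n(Li) = n(e⁻)/1 = 1.300 mol.
m = n·M = 1.300 × 6.94 = 9.02 g.

9.02 g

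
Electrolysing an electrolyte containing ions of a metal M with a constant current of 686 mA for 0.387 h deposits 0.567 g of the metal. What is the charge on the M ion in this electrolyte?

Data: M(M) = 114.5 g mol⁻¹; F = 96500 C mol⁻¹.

+2

Q = I·t = 0.6860 A × 1393.2 s = 955.7 C, so n(e⁻) = 955.7/96500 = 0.009904 mol.
n(M) deposited = 0.567 / 114.5 = 0.004952 mol.
Electrons per atom = n(e⁻)/n(M) = 0.009904 / 0.004952 = 2.00 ≈ 2, so the ion is M²⁺.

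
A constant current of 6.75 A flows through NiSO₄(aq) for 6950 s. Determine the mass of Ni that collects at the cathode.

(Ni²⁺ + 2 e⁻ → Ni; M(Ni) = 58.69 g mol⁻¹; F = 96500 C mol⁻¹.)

14.3 g

Q = I·t = 6.750 A × 6950.0 s = 46910 C.
n(e⁻) = Q/F = 46910 / 96500 = 0.4861 mol.
Ni²⁺ + 2 e⁻ → Ni, so n(Ni) = n(e⁻)/2 = 0.2431 mol.
m = n·M = 0.2431 × 58.69 = 14.3 g.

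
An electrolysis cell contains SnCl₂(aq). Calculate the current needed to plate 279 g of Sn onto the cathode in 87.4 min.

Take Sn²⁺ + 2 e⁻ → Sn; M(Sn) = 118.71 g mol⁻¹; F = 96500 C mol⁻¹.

n(Sn) = 279 / 118.71 = 2.350 mol.
n(e⁻) = 2 × 2.350 = 4.701 mol.
Q = n(e⁻)·F = 4.701 × 96500 = 453600 C.
I = Q/t = 453600 / 5244.0 s = 86.5 A.

86.5 A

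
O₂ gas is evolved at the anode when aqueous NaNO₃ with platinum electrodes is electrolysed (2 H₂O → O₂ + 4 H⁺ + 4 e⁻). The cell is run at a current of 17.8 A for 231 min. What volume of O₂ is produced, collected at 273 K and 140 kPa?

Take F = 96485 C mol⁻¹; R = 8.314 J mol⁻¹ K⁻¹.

Q = I·t = 17.80 A × 13860 s = 246700 C.
n(e⁻) = Q/F = 246700 / 96485 = 2.557 mol.
4 electrons are transferred per O₂ molecule, so n(O₂) = 2.557 / 4 = 0.6392 mol.
V = nRT/P = (0.6392 × 8.314 × 273) / (140 × 10³ Pa) = 0.0104 m³ = 10.4 L.

10.4 L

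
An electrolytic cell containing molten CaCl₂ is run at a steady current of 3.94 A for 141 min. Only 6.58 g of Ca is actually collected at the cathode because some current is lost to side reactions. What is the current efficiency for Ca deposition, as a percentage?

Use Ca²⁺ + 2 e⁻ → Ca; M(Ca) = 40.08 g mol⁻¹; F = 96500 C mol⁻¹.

Q = I·t = 3.940 × 8460.0 = 33330 C; n(e⁻) = 33330/96500 = 0.3454 mol.
Theoretical n(Ca) = n(e⁻)/2 = 0.1727 mol, i.e. m_theo = 0.1727 × 40.08 = 6.922 g.
Efficiency = m_actual / m_theo = 6.58 / 6.922 = 95.1 %.

95.1 %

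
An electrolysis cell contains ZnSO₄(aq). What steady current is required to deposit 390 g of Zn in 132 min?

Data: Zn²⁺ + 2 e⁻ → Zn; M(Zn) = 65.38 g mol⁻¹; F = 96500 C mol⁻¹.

145 A

n(Zn) = 390 / 65.38 = 5.965 mol.
n(e⁻) = 2 × 5.965 = 11.93 mol.
Q = n(e⁻)·F = 11.93 × 96500 = 1151000 C.
I = Q/t = 1151000 / 7920.0 s = 145 A.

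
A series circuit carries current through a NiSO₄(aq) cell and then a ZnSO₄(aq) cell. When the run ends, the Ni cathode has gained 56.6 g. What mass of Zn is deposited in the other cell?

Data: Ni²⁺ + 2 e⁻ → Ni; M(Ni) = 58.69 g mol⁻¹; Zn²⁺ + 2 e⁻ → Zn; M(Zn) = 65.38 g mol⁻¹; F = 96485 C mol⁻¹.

n(Ni) = 56.6 / 58.69 = 0.9644 mol.
Since Ni²⁺ + 2 e⁻ → Ni, n(e⁻) passed = 2 × 0.9644 = 1.929 mol.
Cells in series carry the same charge, so the same 1.929 mol of electrons passes through cell 2.
Zn²⁺ + 2 e⁻ → Zn, so n(Zn) = 1.929 / 2 = 0.9644 mol.
m(Zn) = 0.9644 × 65.38 = 63.1 g.

63.1 g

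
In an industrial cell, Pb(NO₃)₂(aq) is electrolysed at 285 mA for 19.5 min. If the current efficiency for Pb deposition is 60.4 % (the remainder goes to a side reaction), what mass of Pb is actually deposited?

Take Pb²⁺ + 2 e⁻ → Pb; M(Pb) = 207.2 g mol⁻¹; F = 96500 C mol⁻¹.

Q = I·t = 0.2850 × 1170.0 = 333.4 C.
n(e⁻) = 333.4/96500 = 0.003455 mol; theoretically n(Pb) = 0.003455/2 = 0.001728 mol, m_theo = 0.3580 g.
At 60.4 % efficiency, m_actual = 0.604 × 0.3580 = 0.216 g.

0.216 g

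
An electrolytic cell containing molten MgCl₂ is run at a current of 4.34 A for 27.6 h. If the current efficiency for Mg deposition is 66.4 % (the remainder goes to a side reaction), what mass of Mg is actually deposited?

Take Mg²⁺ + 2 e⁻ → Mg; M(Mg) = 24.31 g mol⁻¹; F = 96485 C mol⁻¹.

36.1 g

Q = I·t = 4.340 × 99360 = 431200 C.
n(e⁻) = 431200/96485 = 4.469 mol; theoretically n(Mg) = 4.469/2 = 2.235 mol, m_theo = 54.32 g.
At 66.4 % efficiency, m_actual = 0.664 × 54.32 = 36.1 g.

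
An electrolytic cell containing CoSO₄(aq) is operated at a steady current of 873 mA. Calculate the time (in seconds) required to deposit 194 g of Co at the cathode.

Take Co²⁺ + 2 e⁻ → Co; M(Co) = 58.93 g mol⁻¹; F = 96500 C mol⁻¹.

n(Co) = m/M = 194 / 58.93 = 3.292 mol.
Each Co atom requires 2 electrons, so n(e⁻) = 2 × 3.292 = 6.584 mol.
Q = n(e⁻)·F = 6.584 × 96500 = 635400 C.
t = Q/I = 635400 / 0.8730 A = 727800 s.

7.28 × 10⁵ s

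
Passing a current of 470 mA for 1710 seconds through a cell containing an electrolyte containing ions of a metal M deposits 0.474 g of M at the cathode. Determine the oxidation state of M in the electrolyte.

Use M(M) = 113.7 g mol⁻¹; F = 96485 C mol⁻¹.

+2

Q = I·t = 0.4700 A × 1710.0 s = 803.7 C, so n(e⁻) = 803.7/96485 = 0.008330 mol.
n(M) deposited = 0.474 / 113.7 = 0.004169 mol.
Electrons per atom = n(e⁻)/n(M) = 0.008330 / 0.004169 = 2.00 ≈ 2, so the ion is M²⁺.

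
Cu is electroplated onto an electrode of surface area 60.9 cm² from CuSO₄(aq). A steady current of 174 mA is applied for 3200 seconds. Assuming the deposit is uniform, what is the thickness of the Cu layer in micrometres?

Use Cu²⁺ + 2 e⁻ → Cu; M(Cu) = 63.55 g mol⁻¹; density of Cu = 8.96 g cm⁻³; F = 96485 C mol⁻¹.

Q = I·t = 0.1740 × 3200.0 = 556.8 C; n(e⁻) = 0.005771 mol.
n(Cu) = n(e⁻)/2 = 0.002885 mol, so m = 0.002885 × 63.55 = 0.1834 g.
Volume = m/ρ = 0.1834 / 8.96 = 0.02047 cm³.
Thickness = V/A = 0.02047 / 60.9 = 3.36 × 10⁻⁴ cm = 3.36 μm.

3.36 μm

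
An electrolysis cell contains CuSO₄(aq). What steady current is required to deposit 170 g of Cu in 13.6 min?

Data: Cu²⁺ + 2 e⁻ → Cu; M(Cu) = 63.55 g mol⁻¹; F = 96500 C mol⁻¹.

n(Cu) = 170 / 63.55 = 2.675 mol.
n(e⁻) = 2 × 2.675 = 5.350 mol.
Q = n(e⁻)·F = 5.350 × 96500 = 516300 C.
I = Q/t = 516300 / 816.00 s = 633 A.

633 A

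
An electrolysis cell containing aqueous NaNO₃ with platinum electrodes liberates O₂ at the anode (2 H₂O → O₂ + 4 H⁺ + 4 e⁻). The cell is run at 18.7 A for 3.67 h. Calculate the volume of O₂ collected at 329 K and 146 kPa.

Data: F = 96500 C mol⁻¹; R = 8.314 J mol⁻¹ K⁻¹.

12.0 L

Q = I·t = 18.70 A × 13212 s = 247100 C.
n(e⁻) = Q/F = 247100 / 96500 = 2.560 mol.
4 electrons are transferred per O₂ molecule, so n(O₂) = 2.560 / 4 = 0.6401 mol.
V = nRT/P = (0.6401 × 8.314 × 329) / (146 × 10³ Pa) = 0.0120 m³ = 12.0 L.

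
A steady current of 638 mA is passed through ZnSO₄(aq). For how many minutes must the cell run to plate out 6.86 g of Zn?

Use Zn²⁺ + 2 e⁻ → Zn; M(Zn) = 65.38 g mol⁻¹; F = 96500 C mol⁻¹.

529 min

n(Zn) = m/M = 6.86 / 65.38 = 0.1049 mol.
Each Zn atom requires 2 electrons, so n(e⁻) = 2 × 0.1049 = 0.2099 mol.
Q = n(e⁻)·F = 0.2099 × 96500 = 20250 C.
t = Q/I = 20250 / 0.6380 A = 31740 s = 529 min.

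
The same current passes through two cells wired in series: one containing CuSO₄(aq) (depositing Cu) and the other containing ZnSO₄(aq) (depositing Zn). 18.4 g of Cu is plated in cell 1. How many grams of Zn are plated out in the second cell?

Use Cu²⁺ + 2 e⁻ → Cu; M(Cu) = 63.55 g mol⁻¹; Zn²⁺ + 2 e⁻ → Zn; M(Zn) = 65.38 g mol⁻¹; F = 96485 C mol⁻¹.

18.9 g

n(Cu) = 18.4 / 63.55 = 0.2895 mol.
Since Cu²⁺ + 2 e⁻ → Cu, n(e⁻) passed = 2 × 0.2895 = 0.5791 mol.
Cells in series carry the same charge, so the same 0.5791 mol of electrons passes through cell 2.
Zn²⁺ + 2 e⁻ → Zn, so n(Zn) = 0.5791 / 2 = 0.2895 mol.
m(Zn) = 0.2895 × 65.38 = 18.9 g.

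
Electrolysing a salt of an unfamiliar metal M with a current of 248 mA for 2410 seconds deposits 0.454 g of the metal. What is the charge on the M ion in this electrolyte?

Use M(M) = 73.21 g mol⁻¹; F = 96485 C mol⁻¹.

+1

Q = I·t = 0.2480 A × 2410.0 s = 597.7 C, so n(e⁻) = 597.7/96485 = 0.006195 mol.
n(M) deposited = 0.454 / 73.21 = 0.006201 mol.
Electrons per atom = n(e⁻)/n(M) = 0.006195 / 0.006201 = 0.999 ≈ 1, so the ion is M⁺.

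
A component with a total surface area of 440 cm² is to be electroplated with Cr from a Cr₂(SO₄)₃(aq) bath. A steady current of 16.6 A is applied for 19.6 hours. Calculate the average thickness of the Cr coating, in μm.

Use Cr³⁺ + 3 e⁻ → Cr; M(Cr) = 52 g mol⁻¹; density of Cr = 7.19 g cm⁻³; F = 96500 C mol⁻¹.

Q = I·t = 16.60 × 70560 = 1171000 C; n(e⁻) = 12.14 mol.
n(Cr) = n(e⁻)/3 = 4.046 mol, so m = 4.046 × 52 = 210.4 g.
Volume = m/ρ = 210.4 / 7.19 = 29.26 cm³.
Thickness = V/A = 29.26 / 440 = 0.0665 cm = 665 μm.

665 μm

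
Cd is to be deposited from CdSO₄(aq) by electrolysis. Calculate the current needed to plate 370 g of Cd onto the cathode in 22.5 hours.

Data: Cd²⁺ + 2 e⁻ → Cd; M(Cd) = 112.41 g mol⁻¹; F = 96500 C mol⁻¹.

n(Cd) = 370 / 112.41 = 3.292 mol.
n(e⁻) = 2 × 3.292 = 6.583 mol.
Q = n(e⁻)·F = 6.583 × 96500 = 635300 C.
I = Q/t = 635300 / 81000 s = 7.84 A.

7.84 A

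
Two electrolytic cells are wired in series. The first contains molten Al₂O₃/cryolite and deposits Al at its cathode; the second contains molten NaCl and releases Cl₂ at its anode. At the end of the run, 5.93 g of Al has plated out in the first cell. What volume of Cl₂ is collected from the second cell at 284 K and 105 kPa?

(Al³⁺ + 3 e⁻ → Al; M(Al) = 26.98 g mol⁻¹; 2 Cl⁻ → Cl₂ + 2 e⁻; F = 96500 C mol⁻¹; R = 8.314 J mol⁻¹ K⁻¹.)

n(Al) = 5.93 / 26.98 = 0.2198 mol, so n(e⁻) = 3 × 0.2198 = 0.6594 mol.
The cells are in series, so the same 0.6594 mol of electrons passes through the second cell.
2 Cl⁻ → Cl₂ + 2 e⁻ — 2 mol e⁻ per mol Cl₂, so n(Cl₂) = 0.6594/2 = 0.3297 mol.
V = nRT/P = (0.3297 × 8.314 × 284) / (105 × 10³) = 0.00741 m³ = 7.41 L.

7.41 L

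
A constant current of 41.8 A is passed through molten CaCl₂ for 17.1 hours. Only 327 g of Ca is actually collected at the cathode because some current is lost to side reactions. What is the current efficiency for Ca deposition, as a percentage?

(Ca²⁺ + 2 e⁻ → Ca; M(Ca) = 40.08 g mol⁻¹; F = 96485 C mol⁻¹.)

Q = I·t = 41.80 × 61560 = 2573000 C; n(e⁻) = 2573000/96485 = 26.67 mol.
Theoretical n(Ca) = n(e⁻)/2 = 13.33 mol, i.e. m_theo = 13.33 × 40.08 = 534.5 g.
Efficiency = m_actual / m_theo = 327 / 534.5 = 61.2 %.

61.2 %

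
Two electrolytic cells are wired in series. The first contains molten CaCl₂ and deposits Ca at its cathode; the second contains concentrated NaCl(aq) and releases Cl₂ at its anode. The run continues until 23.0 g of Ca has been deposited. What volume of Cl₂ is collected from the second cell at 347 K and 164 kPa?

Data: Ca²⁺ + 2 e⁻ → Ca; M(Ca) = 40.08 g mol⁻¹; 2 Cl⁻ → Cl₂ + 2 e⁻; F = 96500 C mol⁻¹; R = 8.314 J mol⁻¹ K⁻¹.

n(Ca) = 23.0 / 40.08 = 0.5739 mol, so n(e⁻) = 2 × 0.5739 = 1.148 mol.
The cells are in series, so the same 1.148 mol of electrons passes through the second cell.
2 Cl⁻ → Cl₂ + 2 e⁻ — 2 mol e⁻ per mol Cl₂, so n(Cl₂) = 1.148/2 = 0.5739 mol.
V = nRT/P = (0.5739 × 8.314 × 347) / (164 × 10³) = 0.0101 m³ = 10.1 L.

10.1 L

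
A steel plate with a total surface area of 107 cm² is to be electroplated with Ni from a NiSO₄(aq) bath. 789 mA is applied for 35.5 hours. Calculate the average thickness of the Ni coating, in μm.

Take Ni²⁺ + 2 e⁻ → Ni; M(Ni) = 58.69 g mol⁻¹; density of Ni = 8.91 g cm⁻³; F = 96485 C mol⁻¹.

322 μm

Q = I·t = 0.7890 × 127800 = 100800 C; n(e⁻) = 1.045 mol.
n(Ni) = n(e⁻)/2 = 0.5225 mol, so m = 0.5225 × 58.69 = 30.67 g.
Volume = m/ρ = 30.67 / 8.91 = 3.442 cm³.
Thickness = V/A = 3.442 / 107 = 0.0322 cm = 322 μm.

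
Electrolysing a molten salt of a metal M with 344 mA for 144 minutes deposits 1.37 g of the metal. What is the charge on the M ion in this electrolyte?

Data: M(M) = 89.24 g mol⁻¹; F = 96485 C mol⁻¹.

Q = I·t = 0.3440 A × 8640.0 s = 2972 C, so n(e⁻) = 2972/96485 = 0.03080 mol.
n(M) deposited = 1.37 / 89.24 = 0.01535 mol.
Electrons per atom = n(e⁻)/n(M) = 0.03080 / 0.01535 = 2.01 ≈ 2, so the ion is M²⁺.

+2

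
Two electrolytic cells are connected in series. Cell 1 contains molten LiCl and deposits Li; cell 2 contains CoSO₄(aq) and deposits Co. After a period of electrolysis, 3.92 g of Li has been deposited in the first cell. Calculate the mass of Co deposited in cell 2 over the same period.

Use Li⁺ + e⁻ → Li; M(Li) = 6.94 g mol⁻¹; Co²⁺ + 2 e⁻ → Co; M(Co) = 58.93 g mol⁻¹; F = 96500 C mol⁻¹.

n(Li) = 3.92 / 6.94 = 0.5648 mol.
Since Li⁺ + e⁻ → Li, n(e⁻) passed = 1 × 0.5648 = 0.5648 mol.
Cells in series carry the same charge, so the same 0.5648 mol of electrons passes through cell 2.
Co²⁺ + 2 e⁻ → Co, so n(Co) = 0.5648 / 2 = 0.2824 mol.
m(Co) = 0.2824 × 58.93 = 16.6 g.

16.6 g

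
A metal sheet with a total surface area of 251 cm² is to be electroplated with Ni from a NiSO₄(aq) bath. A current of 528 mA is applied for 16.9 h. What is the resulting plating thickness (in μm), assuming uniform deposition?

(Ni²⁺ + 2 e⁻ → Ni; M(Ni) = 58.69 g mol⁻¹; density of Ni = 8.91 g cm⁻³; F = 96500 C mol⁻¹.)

43.7 μm

Q = I·t = 0.5280 × 60840 = 32120 C; n(e⁻) = 0.3329 mol.
n(Ni) = n(e⁻)/2 = 0.1664 mol, so m = 0.1664 × 58.69 = 9.769 g.
Volume = m/ρ = 9.769 / 8.91 = 1.096 cm³.
Thickness = V/A = 1.096 / 251 = 0.00437 cm = 43.7 μm.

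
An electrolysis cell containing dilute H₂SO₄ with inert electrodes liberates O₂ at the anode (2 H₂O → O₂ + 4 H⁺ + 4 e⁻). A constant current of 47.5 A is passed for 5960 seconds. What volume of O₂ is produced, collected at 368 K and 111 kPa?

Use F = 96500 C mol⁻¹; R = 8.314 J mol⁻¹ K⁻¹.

Q = I·t = 47.50 A × 5960.0 s = 283100 C.
n(e⁻) = Q/F = 283100 / 96500 = 2.934 mol.
4 electrons are transferred per O₂ molecule, so n(O₂) = 2.934 / 4 = 0.7334 mol.
V = nRT/P = (0.7334 × 8.314 × 368) / (111 × 10³ Pa) = 0.0202 m³ = 20.2 L.

20.2 L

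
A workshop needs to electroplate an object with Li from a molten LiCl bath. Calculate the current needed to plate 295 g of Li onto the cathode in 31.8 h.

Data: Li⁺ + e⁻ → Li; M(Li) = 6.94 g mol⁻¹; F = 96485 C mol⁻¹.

35.8 A

n(Li) = 295 / 6.94 = 42.51 mol.
n(e⁻) = 1 × 42.51 = 42.51 mol.
Q = n(e⁻)·F = 42.51 × 96485 = 4101000 C.
I = Q/t = 4101000 / 114480 s = 35.8 A.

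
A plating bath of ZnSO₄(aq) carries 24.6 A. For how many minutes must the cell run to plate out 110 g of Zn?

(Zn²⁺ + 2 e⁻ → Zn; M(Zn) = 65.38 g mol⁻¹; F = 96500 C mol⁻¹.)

220 min

n(Zn) = m/M = 110 / 65.38 = 1.682 mol.
Each Zn atom requires 2 electrons, so n(e⁻) = 2 × 1.682 = 3.365 mol.
Q = n(e⁻)·F = 3.365 × 96500 = 324700 C.
t = Q/I = 324700 / 24.60 A = 13200 s = 220 min.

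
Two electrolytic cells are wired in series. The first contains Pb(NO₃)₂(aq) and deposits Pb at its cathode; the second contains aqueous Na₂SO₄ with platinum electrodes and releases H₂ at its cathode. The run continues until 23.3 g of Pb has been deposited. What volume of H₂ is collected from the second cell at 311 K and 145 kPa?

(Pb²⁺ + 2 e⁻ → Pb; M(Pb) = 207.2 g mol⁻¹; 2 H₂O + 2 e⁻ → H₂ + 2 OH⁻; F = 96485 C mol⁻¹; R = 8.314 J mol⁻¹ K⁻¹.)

2.01 L

n(Pb) = 23.3 / 207.2 = 0.1125 mol, so n(e⁻) = 2 × 0.1125 = 0.2249 mol.
The cells are in series, so the same 0.2249 mol of electrons passes through the second cell.
2 H₂O + 2 e⁻ → H₂ + 2 OH⁻ — 2 mol e⁻ per mol H₂, so n(H₂) = 0.2249/2 = 0.1125 mol.
V = nRT/P = (0.1125 × 8.314 × 311) / (145 × 10³) = 0.00201 m³ = 2.01 L.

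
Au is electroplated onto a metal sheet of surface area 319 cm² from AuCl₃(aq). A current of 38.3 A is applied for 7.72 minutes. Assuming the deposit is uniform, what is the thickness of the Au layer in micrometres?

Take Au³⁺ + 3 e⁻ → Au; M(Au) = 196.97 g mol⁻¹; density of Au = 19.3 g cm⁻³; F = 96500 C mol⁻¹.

Q = I·t = 38.30 × 463.20 = 17740 C; n(e⁻) = 0.1838 mol.
n(Au) = n(e⁻)/3 = 0.06128 mol, so m = 0.06128 × 196.97 = 12.07 g.
Volume = m/ρ = 12.07 / 19.3 = 0.6254 cm³.
Thickness = V/A = 0.6254 / 319 = 0.00196 cm = 19.6 μm.

19.6 μm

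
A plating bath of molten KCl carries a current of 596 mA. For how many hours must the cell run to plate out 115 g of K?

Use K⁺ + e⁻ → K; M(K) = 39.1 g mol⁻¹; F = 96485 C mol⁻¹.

132 h

n(K) = m/M = 115 / 39.1 = 2.941 mol.
Each K atom requires 1 electron, so n(e⁻) = 1 × 2.941 = 2.941 mol.
Q = n(e⁻)·F = 2.941 × 96485 = 283800 C.
t = Q/I = 283800 / 0.5960 A = 476100 s = 132 h.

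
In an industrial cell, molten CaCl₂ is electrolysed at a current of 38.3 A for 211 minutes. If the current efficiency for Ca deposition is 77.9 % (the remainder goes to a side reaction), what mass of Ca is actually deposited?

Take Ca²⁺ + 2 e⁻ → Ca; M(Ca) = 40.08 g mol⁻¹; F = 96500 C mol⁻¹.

78.4 g

Q = I·t = 38.30 × 12660 = 484900 C.
n(e⁻) = 484900/96500 = 5.025 mol; theoretically n(Ca) = 5.025/2 = 2.512 mol, m_theo = 100.7 g.
At 77.9 % efficiency, m_actual = 0.779 × 100.7 = 78.4 g.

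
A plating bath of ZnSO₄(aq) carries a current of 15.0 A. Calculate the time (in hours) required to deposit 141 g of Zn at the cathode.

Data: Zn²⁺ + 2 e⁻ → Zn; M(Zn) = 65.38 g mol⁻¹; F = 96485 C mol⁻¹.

n(Zn) = m/M = 141 / 65.38 = 2.157 mol.
Each Zn atom requires 2 electrons, so n(e⁻) = 2 × 2.157 = 4.313 mol.
Q = n(e⁻)·F = 4.313 × 96485 = 416200 C.
t = Q/I = 416200 / 15.00 A = 27740 s = 7.71 h.

7.71 h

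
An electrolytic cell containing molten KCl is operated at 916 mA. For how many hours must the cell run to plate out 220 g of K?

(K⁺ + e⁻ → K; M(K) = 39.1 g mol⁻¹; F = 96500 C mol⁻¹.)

n(K) = m/M = 220 / 39.1 = 5.627 mol.
Each K atom requires 1 electron, so n(e⁻) = 1 × 5.627 = 5.627 mol.
Q = n(e⁻)·F = 5.627 × 96500 = 543000 C.
t = Q/I = 543000 / 0.9160 A = 592800 s = 165 h.

165 h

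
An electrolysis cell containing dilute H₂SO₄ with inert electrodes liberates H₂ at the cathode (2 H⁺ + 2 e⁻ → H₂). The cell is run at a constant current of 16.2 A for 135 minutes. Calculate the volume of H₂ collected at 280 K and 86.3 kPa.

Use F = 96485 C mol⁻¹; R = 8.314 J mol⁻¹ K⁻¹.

18.3 L

Q = I·t = 16.20 A × 8100.0 s = 131200 C.
n(e⁻) = Q/F = 131200 / 96485 = 1.360 mol.
2 electrons are transferred per H₂ molecule, so n(H₂) = 1.360 / 2 = 0.6800 mol.
V = nRT/P = (0.6800 × 8.314 × 280) / (86.3 × 10³ Pa) = 0.0183 m³ = 18.3 L.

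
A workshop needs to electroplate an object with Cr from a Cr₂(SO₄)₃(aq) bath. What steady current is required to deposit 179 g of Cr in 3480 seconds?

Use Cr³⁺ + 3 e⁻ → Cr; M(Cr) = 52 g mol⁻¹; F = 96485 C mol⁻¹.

286 A

n(Cr) = 179 / 52 = 3.442 mol.
n(e⁻) = 3 × 3.442 = 10.33 mol.
Q = n(e⁻)·F = 10.33 × 96485 = 996400 C.
I = Q/t = 996400 / 3480.0 s = 286 A.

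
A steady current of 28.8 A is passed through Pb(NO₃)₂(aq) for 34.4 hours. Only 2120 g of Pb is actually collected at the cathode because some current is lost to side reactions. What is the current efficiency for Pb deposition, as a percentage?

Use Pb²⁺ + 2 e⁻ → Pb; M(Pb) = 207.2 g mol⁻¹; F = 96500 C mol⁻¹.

Q = I·t = 28.80 × 123840 = 3567000 C; n(e⁻) = 3567000/96500 = 36.96 mol.
Theoretical n(Pb) = n(e⁻)/2 = 18.48 mol, i.e. m_theo = 18.48 × 207.2 = 3829 g.
Efficiency = m_actual / m_theo = 2120 / 3829 = 55.4 %.

55.4 %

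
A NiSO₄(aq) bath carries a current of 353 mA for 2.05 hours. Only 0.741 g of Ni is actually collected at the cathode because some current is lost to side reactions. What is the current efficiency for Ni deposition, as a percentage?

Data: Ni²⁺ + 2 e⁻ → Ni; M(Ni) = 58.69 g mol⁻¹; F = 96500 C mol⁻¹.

Q = I·t = 0.3530 × 7380.0 = 2605 C; n(e⁻) = 2605/96500 = 0.02700 mol.
Theoretical n(Ni) = n(e⁻)/2 = 0.01350 mol, i.e. m_theo = 0.01350 × 58.69 = 0.7922 g.
Efficiency = m_actual / m_theo = 0.741 / 0.7922 = 93.5 %.

93.5 %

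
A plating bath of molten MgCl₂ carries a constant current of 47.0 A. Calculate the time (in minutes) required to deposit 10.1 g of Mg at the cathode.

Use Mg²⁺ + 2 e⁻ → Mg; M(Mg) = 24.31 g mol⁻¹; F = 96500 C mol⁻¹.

n(Mg) = m/M = 10.1 / 24.31 = 0.4155 mol.
Each Mg atom requires 2 electrons, so n(e⁻) = 2 × 0.4155 = 0.8309 mol.
Q = n(e⁻)·F = 0.8309 × 96500 = 80190 C.
t = Q/I = 80190 / 47.00 A = 1706 s = 28.4 min.

28.4 min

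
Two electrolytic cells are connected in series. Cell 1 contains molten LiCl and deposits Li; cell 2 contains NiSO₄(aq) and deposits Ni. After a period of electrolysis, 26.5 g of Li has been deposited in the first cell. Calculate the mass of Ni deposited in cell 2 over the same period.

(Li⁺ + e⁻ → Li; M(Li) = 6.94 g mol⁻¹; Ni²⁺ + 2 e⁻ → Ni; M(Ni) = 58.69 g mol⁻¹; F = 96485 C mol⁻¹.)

112 g

n(Li) = 26.5 / 6.94 = 3.818 mol.
Since Li⁺ + e⁻ → Li, n(e⁻) passed = 1 × 3.818 = 3.818 mol.
Cells in series carry the same charge, so the same 3.818 mol of electrons passes through cell 2.
Ni²⁺ + 2 e⁻ → Ni, so n(Ni) = 3.818 / 2 = 1.909 mol.
m(Ni) = 1.909 × 58.69 = 112 g.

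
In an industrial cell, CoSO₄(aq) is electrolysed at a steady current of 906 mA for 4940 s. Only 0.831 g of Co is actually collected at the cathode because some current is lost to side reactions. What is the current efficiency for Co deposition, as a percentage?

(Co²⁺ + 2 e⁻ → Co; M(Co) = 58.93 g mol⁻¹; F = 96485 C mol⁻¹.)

Q = I·t = 0.9060 × 4940.0 = 4476 C; n(e⁻) = 4476/96485 = 0.04639 mol.
Theoretical n(Co) = n(e⁻)/2 = 0.02319 mol, i.e. m_theo = 0.02319 × 58.93 = 1.367 g.
Efficiency = m_actual / m_theo = 0.831 / 1.367 = 60.8 %.

60.8 %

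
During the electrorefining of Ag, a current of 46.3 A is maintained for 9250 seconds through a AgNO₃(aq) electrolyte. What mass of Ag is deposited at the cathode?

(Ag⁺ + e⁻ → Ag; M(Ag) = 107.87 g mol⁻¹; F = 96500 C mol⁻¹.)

Q = I·t = 46.30 A × 9250.0 s = 428300 C.
n(e⁻) = Q/F = 428300 / 96500 = 4.438 mol.
Ag⁺ + e⁻ → Ag, so n(Ag) = n(e⁻)/1 = 4.438 mol.
m = n·M = 4.438 × 107.87 = 479 g.

479 g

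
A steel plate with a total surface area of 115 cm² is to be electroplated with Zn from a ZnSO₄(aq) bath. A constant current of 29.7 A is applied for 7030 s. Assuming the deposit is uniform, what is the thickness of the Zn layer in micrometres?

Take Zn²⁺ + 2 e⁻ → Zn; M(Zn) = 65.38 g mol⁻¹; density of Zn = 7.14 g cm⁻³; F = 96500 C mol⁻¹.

Q = I·t = 29.70 × 7030.0 = 208800 C; n(e⁻) = 2.164 mol.
n(Zn) = n(e⁻)/2 = 1.082 mol, so m = 1.082 × 65.38 = 70.73 g.
Volume = m/ρ = 70.73 / 7.14 = 9.906 cm³.
Thickness = V/A = 9.906 / 115 = 0.0861 cm = 861 μm.

861 μm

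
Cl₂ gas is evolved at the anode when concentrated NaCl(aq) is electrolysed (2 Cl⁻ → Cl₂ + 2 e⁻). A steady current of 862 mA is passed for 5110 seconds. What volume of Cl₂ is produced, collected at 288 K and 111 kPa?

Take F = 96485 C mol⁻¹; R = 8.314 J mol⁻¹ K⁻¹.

Q = I·t = 0.8620 A × 5110.0 s = 4405 C.
n(e⁻) = Q/F = 4405 / 96485 = 0.04565 mol.
2 electrons are transferred per Cl₂ molecule, so n(Cl₂) = 0.04565 / 2 = 0.02283 mol.
V = nRT/P = (0.02283 × 8.314 × 288) / (111 × 10³ Pa) = 4.92 × 10⁻⁴ m³ = 0.492 L.

0.492 L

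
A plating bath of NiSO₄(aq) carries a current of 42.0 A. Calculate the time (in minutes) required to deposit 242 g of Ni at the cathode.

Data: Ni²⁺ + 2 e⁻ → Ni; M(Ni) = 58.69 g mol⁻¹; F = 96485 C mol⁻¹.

316 min

n(Ni) = m/M = 242 / 58.69 = 4.123 mol.
Each Ni atom requires 2 electrons, so n(e⁻) = 2 × 4.123 = 8.247 mol.
Q = n(e⁻)·F = 8.247 × 96485 = 795700 C.
t = Q/I = 795700 / 42.00 A = 18940 s = 316 min.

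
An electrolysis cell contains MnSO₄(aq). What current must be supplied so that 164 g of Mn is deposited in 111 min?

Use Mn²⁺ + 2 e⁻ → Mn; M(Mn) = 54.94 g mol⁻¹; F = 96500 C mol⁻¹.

n(Mn) = 164 / 54.94 = 2.985 mol.
n(e⁻) = 2 × 2.985 = 5.970 mol.
Q = n(e⁻)·F = 5.970 × 96500 = 576100 C.
I = Q/t = 576100 / 6660.0 s = 86.5 A.

86.5 A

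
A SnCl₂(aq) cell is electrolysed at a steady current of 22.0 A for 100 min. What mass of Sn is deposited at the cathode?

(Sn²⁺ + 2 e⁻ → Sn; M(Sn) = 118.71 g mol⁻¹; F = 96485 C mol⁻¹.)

81.2 g

Q = I·t = 22.00 A × 6000.0 s = 132000 C.
n(e⁻) = Q/F = 132000 / 96485 = 1.368 mol.
Sn²⁺ + 2 e⁻ → Sn, so n(Sn) = n(e⁻)/2 = 0.6840 mol.
m = n·M = 0.6840 × 118.71 = 81.2 g.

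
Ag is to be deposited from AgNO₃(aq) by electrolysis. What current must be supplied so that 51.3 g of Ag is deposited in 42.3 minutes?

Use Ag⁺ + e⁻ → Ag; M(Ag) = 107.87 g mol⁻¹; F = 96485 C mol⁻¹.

n(Ag) = 51.3 / 107.87 = 0.4756 mol.
n(e⁻) = 1 × 0.4756 = 0.4756 mol.
Q = n(e⁻)·F = 0.4756 × 96485 = 45890 C.
I = Q/t = 45890 / 2538.0 s = 18.1 A.

18.1 A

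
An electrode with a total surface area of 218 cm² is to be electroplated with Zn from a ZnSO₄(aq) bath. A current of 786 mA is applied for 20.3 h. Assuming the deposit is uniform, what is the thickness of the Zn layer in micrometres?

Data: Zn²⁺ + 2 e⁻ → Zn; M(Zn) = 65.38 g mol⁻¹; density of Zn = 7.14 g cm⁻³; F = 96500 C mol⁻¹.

125 μm

Q = I·t = 0.7860 × 73080 = 57440 C; n(e⁻) = 0.5952 mol.
n(Zn) = n(e⁻)/2 = 0.2976 mol, so m = 0.2976 × 65.38 = 19.46 g.
Volume = m/ρ = 19.46 / 7.14 = 2.725 cm³.
Thickness = V/A = 2.725 / 218 = 0.0125 cm = 125 μm.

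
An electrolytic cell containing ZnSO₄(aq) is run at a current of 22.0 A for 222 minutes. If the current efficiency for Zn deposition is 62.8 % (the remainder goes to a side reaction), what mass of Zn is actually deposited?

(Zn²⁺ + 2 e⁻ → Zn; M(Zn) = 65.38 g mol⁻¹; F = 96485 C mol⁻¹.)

62.4 g

Q = I·t = 22.00 × 13320 = 293000 C.
n(e⁻) = 293000/96485 = 3.037 mol; theoretically n(Zn) = 3.037/2 = 1.519 mol, m_theo = 99.28 g.
At 62.8 % efficiency, m_actual = 0.628 × 99.28 = 62.4 g.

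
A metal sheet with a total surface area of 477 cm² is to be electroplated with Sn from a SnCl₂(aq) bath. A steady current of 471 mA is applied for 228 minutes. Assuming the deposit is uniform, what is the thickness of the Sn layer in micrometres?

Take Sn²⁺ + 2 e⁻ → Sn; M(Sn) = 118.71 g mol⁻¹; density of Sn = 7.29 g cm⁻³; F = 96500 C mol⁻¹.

11.4 μm

Q = I·t = 0.4710 × 13680 = 6443 C; n(e⁻) = 0.06677 mol.
n(Sn) = n(e⁻)/2 = 0.03338 mol, so m = 0.03338 × 118.71 = 3.963 g.
Volume = m/ρ = 3.963 / 7.29 = 0.5436 cm³.
Thickness = V/A = 0.5436 / 477 = 0.00114 cm = 11.4 μm.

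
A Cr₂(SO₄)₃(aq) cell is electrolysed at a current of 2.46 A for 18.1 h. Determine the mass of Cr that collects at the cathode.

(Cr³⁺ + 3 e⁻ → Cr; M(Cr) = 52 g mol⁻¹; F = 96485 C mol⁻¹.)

Q = I·t = 2.460 A × 65160 s = 160300 C.
n(e⁻) = Q/F = 160300 / 96485 = 1.661 mol.
Cr³⁺ + 3 e⁻ → Cr, so n(Cr) = n(e⁻)/3 = 0.5538 mol.
m = n·M = 0.5538 × 52 = 28.8 g.

28.8 g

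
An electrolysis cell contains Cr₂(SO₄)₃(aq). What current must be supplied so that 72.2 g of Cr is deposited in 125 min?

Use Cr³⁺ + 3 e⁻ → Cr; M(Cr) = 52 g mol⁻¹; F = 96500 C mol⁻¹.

53.6 A

n(Cr) = 72.2 / 52 = 1.388 mol.
n(e⁻) = 3 × 1.388 = 4.165 mol.
Q = n(e⁻)·F = 4.165 × 96500 = 402000 C.
I = Q/t = 402000 / 7500.0 s = 53.6 A.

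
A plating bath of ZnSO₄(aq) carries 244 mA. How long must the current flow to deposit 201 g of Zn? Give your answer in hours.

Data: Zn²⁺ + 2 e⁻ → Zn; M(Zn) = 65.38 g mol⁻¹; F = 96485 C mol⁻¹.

n(Zn) = m/M = 201 / 65.38 = 3.074 mol.
Each Zn atom requires 2 electrons, so n(e⁻) = 2 × 3.074 = 6.149 mol.
Q = n(e⁻)·F = 6.149 × 96485 = 593300 C.
t = Q/I = 593300 / 0.2440 A = 2431000 s = 675 h.

675 h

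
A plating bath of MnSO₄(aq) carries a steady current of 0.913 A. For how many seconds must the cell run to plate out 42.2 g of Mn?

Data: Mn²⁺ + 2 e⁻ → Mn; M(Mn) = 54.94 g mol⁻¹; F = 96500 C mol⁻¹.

1.62 × 10⁵ s

n(Mn) = m/M = 42.2 / 54.94 = 0.7681 mol.
Each Mn atom requires 2 electrons, so n(e⁻) = 2 × 0.7681 = 1.536 mol.
Q = n(e⁻)·F = 1.536 × 96500 = 148200 C.
t = Q/I = 148200 / 0.9130 A = 162400 s.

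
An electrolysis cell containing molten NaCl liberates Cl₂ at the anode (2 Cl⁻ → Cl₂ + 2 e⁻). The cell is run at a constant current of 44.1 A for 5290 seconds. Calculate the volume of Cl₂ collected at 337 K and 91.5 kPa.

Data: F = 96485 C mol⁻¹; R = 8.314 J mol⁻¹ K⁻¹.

37.0 L

Q = I·t = 44.10 A × 5290.0 s = 233300 C.
n(e⁻) = Q/F = 233300 / 96485 = 2.418 mol.
2 electrons are transferred per Cl₂ molecule, so n(Cl₂) = 2.418 / 2 = 1.209 mol.
V = nRT/P = (1.209 × 8.314 × 337) / (91.5 × 10³ Pa) = 0.0370 m³ = 37.0 L.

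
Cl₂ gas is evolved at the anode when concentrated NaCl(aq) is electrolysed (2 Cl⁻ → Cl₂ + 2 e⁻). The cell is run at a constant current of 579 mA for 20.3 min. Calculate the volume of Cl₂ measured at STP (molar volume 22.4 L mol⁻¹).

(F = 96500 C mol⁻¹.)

Q = I·t = 0.5790 A × 1218.0 s = 705.2 C.
n(e⁻) = Q/F = 705.2 / 96500 = 0.007308 mol.
2 electrons are transferred per Cl₂ molecule, so n(Cl₂) = 0.007308 / 2 = 0.003654 mol.
V = n × V_m = 0.003654 × 22.4 = 0.0818 L.

0.0818 L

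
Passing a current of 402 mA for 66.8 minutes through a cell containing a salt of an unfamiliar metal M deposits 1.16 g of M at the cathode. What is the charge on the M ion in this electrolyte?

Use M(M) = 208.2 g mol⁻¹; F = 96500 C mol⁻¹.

+3

Q = I·t = 0.4020 A × 4008.0 s = 1611 C, so n(e⁻) = 1611/96500 = 0.01670 mol.
n(M) deposited = 1.16 / 208.2 = 0.005572 mol.
Electrons per atom = n(e⁻)/n(M) = 0.01670 / 0.005572 = 3.00 ≈ 3, so the ion is M³⁺.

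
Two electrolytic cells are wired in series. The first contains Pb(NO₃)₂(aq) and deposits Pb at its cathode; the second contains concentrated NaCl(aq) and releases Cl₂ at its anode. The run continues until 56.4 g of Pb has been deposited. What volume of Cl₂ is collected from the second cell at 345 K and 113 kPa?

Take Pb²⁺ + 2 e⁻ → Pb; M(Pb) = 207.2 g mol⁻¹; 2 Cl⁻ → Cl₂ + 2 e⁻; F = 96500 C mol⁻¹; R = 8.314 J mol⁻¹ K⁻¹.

6.91 L

n(Pb) = 56.4 / 207.2 = 0.2722 mol, so n(e⁻) = 2 × 0.2722 = 0.5444 mol.
The cells are in series, so the same 0.5444 mol of electrons passes through the second cell.
2 Cl⁻ → Cl₂ + 2 e⁻ — 2 mol e⁻ per mol Cl₂, so n(Cl₂) = 0.5444/2 = 0.2722 mol.
V = nRT/P = (0.2722 × 8.314 × 345) / (113 × 10³) = 0.00691 m³ = 6.91 L.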